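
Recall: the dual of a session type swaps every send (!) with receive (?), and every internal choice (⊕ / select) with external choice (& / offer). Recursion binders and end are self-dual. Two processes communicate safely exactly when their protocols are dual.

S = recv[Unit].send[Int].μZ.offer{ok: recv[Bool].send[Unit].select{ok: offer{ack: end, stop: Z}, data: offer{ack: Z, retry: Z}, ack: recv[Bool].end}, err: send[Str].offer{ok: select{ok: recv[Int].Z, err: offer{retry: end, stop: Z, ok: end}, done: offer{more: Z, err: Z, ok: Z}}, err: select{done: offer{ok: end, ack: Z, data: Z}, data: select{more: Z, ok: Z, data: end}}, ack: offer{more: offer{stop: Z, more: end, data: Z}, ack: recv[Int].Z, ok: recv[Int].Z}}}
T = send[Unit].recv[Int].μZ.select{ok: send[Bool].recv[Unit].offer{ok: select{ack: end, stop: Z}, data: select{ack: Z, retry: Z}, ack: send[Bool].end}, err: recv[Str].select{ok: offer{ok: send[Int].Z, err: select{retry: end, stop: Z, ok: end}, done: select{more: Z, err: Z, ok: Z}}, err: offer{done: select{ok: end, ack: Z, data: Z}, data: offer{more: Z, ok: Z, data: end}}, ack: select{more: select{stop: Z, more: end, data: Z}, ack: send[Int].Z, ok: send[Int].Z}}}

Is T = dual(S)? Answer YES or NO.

YES

recv[Unit] vs send[Unit]  match
  send[Int] vs recv[Int]  match
    μZ vs μZ  match (binder kept)
      offer{ok,err} vs select{ok,err}  match labels match
        • ok:
          recv[Bool] vs send[Bool]  match
            send[Unit] vs recv[Unit]  match
              select{ok,data,ack} vs offer{ok,data,ack}  match labels match
                • ok:
                  offer{ack,stop} vs select{ack,stop}  match labels match
                    • ack:
                      end vs end  match
                    • stop:
                      Z vs Z  match
                • data:
                  offer{ack,retry} vs select{ack,retry}  match labels match
                    • ack:
                      Z vs Z  match
                    • retry:
                      Z vs Z  match
                • ack:
                  recv[Bool] vs send[Bool]  match
                    end vs end  match
        • err:
          send[Str] vs recv[Str]  match
            offer{ok,err,ack} vs select{ok,err,ack}  match labels match
              • ok:
                select{ok,err,done} vs offer{ok,err,done}  match labels match
                  • ok:
                    recv[Int] vs send[Int]  match
                      Z vs Z  match
                  • err:
                    offer{retry,stop,ok} vs select{retry,stop,ok}  match labels match
                      • retry:
                        end vs end  match
                      • stop:
                        Z vs Z  match
                      • ok:
                        end vs end  match
                  • done:
                    offer{more,err,ok} vs select{more,err,ok}  match labels match
                      • more:
                        Z vs Z  match
                      • err:
                        Z vs Z  match
                      • ok:
                        Z vs Z  match
              • err:
                select{done,data} vs offer{done,data}  match labels match
                  • done:
                    offer{ok,ack,data} vs select{ok,ack,data}  match labels match
                      • ok:
                        end vs end  match
                      • ack:
                        Z vs Z  match
                      • data:
                        Z vs Z  match
                  • data:
                    select{more,ok,data} vs offer{more,ok,data}  match labels match
                      • more:
                        Z vs Z  match
                      • ok:
                        Z vs Z  match
                      • data:
                        end vs end  match
              • ack:
                offer{more,ack,ok} vs select{more,ack,ok}  match labels match
                  • more:
                    offer{stop,more,data} vs select{stop,more,data}  match labels match
                      • stop:
                        Z vs Z  match
                      • more:
                        end vs end  match
                      • data:
                        Z vs Z  match
                  • ack:
                    recv[Int] vs send[Int]  match
                      Z vs Z  match
                  • ok:
                    recv[Int] vs send[Int]  match
                      Z vs Z  match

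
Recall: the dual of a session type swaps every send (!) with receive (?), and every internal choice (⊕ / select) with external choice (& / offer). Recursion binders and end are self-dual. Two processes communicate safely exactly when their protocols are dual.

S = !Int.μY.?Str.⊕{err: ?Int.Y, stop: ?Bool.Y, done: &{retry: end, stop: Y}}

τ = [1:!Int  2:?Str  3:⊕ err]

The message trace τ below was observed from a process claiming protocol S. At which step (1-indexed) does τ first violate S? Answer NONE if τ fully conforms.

NONE

[1] !Int  match  cont: μY.…
[2] ?Str  match  cont: ⊕{err: ?Int.μY.…, stop: ?Bool.μY.…, done: &{retry: end, stop: μY.…}}
[3] ⊕ err  match  cont: ?Int.μY.…
τ conforms to S (length 3)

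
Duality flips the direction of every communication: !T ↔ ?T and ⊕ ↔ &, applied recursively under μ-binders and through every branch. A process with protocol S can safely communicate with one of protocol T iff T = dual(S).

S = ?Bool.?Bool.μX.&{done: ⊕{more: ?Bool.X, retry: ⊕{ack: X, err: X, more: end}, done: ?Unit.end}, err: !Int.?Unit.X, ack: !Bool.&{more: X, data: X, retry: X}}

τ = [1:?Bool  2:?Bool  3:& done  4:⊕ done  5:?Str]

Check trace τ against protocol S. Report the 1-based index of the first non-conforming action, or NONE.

5

@1 ?Bool  ok  cont: ?Bool.μX.…
@2 ?Bool  ok  cont: μX.…
@3 & done  ok  cont: ⊕{more: ?Bool.μX.…, retry: ⊕{ack: μX.…, err: μX.…, more: end}, done: ?Unit.end}
@4 ⊕ done  ok  cont: ?Unit.end
@5 got ?Str, protocol expects ?Unit  ✗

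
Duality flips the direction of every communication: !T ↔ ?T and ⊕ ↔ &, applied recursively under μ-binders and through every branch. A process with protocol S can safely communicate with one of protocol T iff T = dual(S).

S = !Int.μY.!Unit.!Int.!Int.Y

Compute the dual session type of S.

!Int = ?Int
  μY = μY  (rec unchanged)
    !Unit = ?Unit
      !Int = ?Int
        !Int = ?Int
          Y self-dual

?Int.μY.?Unit.?Int.?Int.Y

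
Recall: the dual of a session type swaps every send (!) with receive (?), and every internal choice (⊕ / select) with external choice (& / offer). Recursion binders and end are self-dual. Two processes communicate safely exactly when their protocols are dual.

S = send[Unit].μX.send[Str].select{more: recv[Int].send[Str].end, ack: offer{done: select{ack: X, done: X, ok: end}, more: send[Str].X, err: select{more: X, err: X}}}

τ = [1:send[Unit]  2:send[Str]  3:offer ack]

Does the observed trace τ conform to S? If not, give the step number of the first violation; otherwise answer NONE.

3

[1] send[Unit]  match  now at μX.…
[2] send[Str]  match  now at select{more: recv[Int].send[Str].end, ack: offer{done: select{ack: μX.…, done: μX.…, ok: end}, more: send[Str].μX.…, err: select{more: μX.…, err: μX.…}}}
[3] got offer ack, protocol expects select more or select ack  ✗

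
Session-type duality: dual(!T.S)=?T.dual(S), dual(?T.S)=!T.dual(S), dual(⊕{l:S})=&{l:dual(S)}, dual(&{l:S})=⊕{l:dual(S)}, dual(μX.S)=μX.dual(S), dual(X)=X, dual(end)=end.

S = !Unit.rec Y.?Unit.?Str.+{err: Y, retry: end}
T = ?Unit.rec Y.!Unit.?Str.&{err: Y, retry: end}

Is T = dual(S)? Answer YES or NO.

NO

!Unit | ?Unit  ok
  rec Y | rec Y  ok (rec unchanged)
    ?Unit | !Unit  ok
      ?Str | ?Str  ✗ same direction on both sides — not dual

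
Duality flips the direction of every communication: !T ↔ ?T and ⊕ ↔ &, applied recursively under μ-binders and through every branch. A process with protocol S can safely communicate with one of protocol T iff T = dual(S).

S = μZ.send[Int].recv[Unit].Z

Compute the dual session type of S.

μZ → μZ  (μ self-dual)
  send[Int] → recv[Int]
    recv[Unit] → send[Unit]
      dual(Z) = Z

μZ.recv[Int].send[Unit].Z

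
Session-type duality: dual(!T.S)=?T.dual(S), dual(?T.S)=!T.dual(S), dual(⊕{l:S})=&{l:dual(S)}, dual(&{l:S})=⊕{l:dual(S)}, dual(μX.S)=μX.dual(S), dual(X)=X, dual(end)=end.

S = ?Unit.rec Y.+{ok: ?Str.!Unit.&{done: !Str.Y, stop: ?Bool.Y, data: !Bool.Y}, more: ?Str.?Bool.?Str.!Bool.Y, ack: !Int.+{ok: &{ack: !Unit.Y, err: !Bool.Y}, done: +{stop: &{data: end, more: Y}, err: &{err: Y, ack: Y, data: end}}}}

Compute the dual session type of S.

?Unit → !Unit
  rec Y → rec Y  (rec unchanged)
    +{ok,more,ack} → &{ok,more,ack}  (internal→external)
      [ok]
        ?Str → !Str
          !Unit → ?Unit
            &{done,stop,data} → +{done,stop,data}  (external→internal)
              [done]
                !Str → ?Str
                  Y ↦ Y
              [stop]
                ?Bool → !Bool
                  Y ↦ Y
              [data]
                !Bool → ?Bool
                  Y ↦ Y
      [more]
        ?Str → !Str
          ?Bool → !Bool
            ?Str → !Str
              !Bool → ?Bool
                Y ↦ Y
      [ack]
        !Int → ?Int
          +{ok,done} → &{ok,done}  (internal→external)
            [ok]
              &{ack,err} → +{ack,err}  (external→internal)
                [ack]
                  !Unit → ?Unit
                    Y ↦ Y
                [err]
                  !Bool → ?Bool
                    Y ↦ Y
            [done]
              +{stop,err} → &{stop,err}  (internal→external)
                [stop]
                  &{data,more} → +{data,more}  (external→internal)
                    [data]
                      end ↦ end
                    [more]
                      Y ↦ Y
                [err]
                  &{err,ack,data} → +{err,ack,data}  (external→internal)
                    [err]
                      Y ↦ Y
                    [ack]
                      Y ↦ Y
                    [data]
                      end ↦ end

!Unit.rec Y.&{ok: !Str.?Unit.+{done: ?Str.Y, stop: !Bool.Y, data: ?Bool.Y}, more: !Str.!Bool.!Str.?Bool.Y, ack: ?Int.&{ok: +{ack: ?Unit.Y, err: ?Bool.Y}, done: &{stop: +{data: end, more: Y}, err: +{err: Y, ack: Y, data: end}}}}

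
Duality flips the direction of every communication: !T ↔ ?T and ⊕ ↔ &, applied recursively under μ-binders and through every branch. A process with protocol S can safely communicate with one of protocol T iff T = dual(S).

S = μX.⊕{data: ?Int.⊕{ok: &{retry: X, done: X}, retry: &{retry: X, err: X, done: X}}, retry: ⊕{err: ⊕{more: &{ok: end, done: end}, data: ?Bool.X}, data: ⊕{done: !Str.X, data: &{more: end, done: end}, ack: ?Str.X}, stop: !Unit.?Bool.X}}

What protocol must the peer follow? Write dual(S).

μX.&{data: !Int.&{ok: ⊕{retry: X, done: X}, retry: ⊕{retry: X, err: X, done: X}}, retry: &{err: &{more: ⊕{ok: end, done: end}, data: !Bool.X}, data: &{done: ?Str.X, data: ⊕{more: end, done: end}, ack: !Str.X}, stop: ?Unit.!Bool.X}}

μX ↦ μX  (rec unchanged)
  ⊕{data,retry} ↦ &{data,retry}  (internal→external)
    • data:
      ?Int ↦ !Int
        ⊕{ok,retry} ↦ &{ok,retry}  (internal→external)
          • ok:
            &{retry,done} ↦ ⊕{retry,done}  (external→internal)
              • retry:
                dual(X) = X
              • done:
                dual(X) = X
          • retry:
            &{retry,err,done} ↦ ⊕{retry,err,done}  (external→internal)
              • retry:
                dual(X) = X
              • err:
                dual(X) = X
              • done:
                dual(X) = X
    • retry:
      ⊕{err,data,stop} ↦ &{err,data,stop}  (internal→external)
        • err:
          ⊕{more,data} ↦ &{more,data}  (internal→external)
            • more:
              &{ok,done} ↦ ⊕{ok,done}  (external→internal)
                • ok:
                  dual(end) = end
                • done:
                  dual(end) = end
            • data:
              ?Bool ↦ !Bool
                dual(X) = X
        • data:
          ⊕{done,data,ack} ↦ &{done,data,ack}  (internal→external)
            • done:
              !Str ↦ ?Str
                dual(X) = X
            • data:
              &{more,done} ↦ ⊕{more,done}  (external→internal)
                • more:
                  dual(end) = end
                • done:
                  dual(end) = end
            • ack:
              ?Str ↦ !Str
                dual(X) = X
        • stop:
          !Unit ↦ ?Unit
            ?Bool ↦ !Bool
              dual(X) = X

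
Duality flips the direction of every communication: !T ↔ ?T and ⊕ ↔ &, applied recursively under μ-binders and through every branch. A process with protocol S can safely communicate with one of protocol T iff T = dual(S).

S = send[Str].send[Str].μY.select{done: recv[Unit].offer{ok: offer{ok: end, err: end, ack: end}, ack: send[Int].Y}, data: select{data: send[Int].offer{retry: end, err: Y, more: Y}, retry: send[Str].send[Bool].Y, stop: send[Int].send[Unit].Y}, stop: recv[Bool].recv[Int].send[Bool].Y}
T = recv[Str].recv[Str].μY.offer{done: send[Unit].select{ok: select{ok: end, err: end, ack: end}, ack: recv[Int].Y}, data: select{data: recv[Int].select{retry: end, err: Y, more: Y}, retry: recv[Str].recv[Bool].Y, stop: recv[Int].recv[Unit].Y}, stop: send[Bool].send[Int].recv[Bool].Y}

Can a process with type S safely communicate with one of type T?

send[Str] | recv[Str]  ok
  send[Str] | recv[Str]  ok
    μY | μY  ok (binder kept)
      select{done,data,stop} | offer{done,data,stop}  ok label sets agree
        [done]
          recv[Unit] | send[Unit]  ok
            offer{ok,ack} | select{ok,ack}  ok label sets agree
              [ok]
                offer{ok,err,ack} | select{ok,err,ack}  ok label sets agree
                  [ok]
                    end | end  ok
                  [err]
                    end | end  ok
                  [ack]
                    end | end  ok
              [ack]
                send[Int] | recv[Int]  ok
                  Y | Y  ok
        [data]
          select{data,retry,stop} | select{data,retry,stop}  ✗ choice polarity not flipped — not dual

NO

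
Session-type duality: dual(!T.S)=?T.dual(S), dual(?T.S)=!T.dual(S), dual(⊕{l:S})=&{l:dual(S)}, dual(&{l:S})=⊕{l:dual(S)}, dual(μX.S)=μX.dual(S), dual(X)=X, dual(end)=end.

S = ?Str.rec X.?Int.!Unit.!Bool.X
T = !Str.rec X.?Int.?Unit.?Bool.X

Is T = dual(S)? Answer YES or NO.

NO

?Str ‖ !Str  ✓
  rec X ‖ rec X  ✓ (binder kept)
    ?Int ‖ ?Int  ✗ same direction on both sides — not dual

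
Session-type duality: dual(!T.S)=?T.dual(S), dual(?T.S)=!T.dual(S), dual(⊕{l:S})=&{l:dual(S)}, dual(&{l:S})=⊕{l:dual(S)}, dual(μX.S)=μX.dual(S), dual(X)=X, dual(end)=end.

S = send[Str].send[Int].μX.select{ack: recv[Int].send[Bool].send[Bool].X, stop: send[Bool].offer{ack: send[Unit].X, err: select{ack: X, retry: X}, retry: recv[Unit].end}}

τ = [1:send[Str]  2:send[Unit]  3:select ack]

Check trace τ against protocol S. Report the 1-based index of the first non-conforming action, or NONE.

2

[1] send[Str]  ok  cont: send[Int].μX.…
[2] got send[Unit], protocol expects send[Int]  ✗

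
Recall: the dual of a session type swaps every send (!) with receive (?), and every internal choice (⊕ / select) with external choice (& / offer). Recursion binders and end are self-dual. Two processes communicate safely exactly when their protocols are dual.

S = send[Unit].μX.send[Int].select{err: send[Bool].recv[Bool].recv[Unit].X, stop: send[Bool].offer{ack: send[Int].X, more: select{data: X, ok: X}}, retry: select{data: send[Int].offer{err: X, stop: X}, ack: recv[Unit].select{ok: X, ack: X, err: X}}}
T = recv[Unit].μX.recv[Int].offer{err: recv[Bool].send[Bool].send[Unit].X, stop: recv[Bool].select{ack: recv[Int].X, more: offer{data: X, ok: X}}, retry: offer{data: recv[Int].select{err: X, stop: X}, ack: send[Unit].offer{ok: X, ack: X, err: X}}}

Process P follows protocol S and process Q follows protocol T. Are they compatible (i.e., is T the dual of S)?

send[Unit] vs recv[Unit]  ok
  μX vs μX  ok (μ self-dual)
    send[Int] vs recv[Int]  ok
      select{err,stop,retry} vs offer{err,stop,retry}  ok labels match
        case err:
          send[Bool] vs recv[Bool]  ok
            recv[Bool] vs send[Bool]  ok
              recv[Unit] vs send[Unit]  ok
                X vs X  ok
        case stop:
          send[Bool] vs recv[Bool]  ok
            offer{ack,more} vs select{ack,more}  ok labels match
              case ack:
                send[Int] vs recv[Int]  ok
                  X vs X  ok
              case more:
                select{data,ok} vs offer{data,ok}  ok labels match
                  case data:
                    X vs X  ok
                  case ok:
                    X vs X  ok
        case retry:
          select{data,ack} vs offer{data,ack}  ok labels match
            case data:
              send[Int] vs recv[Int]  ok
                offer{err,stop} vs select{err,stop}  ok labels match
                  case err:
                    X vs X  ok
                  case stop:
                    X vs X  ok
            case ack:
              recv[Unit] vs send[Unit]  ok
                select{ok,ack,err} vs offer{ok,ack,err}  ok labels match
                  case ok:
                    X vs X  ok
                  case ack:
                    X vs X  ok
                  case err:
                    X vs X  ok

YES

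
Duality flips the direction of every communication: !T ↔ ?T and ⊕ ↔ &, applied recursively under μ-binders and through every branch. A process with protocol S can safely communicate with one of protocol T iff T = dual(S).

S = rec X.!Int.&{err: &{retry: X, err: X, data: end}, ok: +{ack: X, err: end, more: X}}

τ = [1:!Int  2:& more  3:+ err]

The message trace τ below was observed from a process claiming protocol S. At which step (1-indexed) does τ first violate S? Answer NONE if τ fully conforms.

2

@1 !Int  ok  now at &{err: &{retry: rec X.…, err: rec X.…, data: end}, ok: +{ack: rec X.…, err: end, more: rec X.…}}
@2 got & more, protocol expects & err or & ok  ✗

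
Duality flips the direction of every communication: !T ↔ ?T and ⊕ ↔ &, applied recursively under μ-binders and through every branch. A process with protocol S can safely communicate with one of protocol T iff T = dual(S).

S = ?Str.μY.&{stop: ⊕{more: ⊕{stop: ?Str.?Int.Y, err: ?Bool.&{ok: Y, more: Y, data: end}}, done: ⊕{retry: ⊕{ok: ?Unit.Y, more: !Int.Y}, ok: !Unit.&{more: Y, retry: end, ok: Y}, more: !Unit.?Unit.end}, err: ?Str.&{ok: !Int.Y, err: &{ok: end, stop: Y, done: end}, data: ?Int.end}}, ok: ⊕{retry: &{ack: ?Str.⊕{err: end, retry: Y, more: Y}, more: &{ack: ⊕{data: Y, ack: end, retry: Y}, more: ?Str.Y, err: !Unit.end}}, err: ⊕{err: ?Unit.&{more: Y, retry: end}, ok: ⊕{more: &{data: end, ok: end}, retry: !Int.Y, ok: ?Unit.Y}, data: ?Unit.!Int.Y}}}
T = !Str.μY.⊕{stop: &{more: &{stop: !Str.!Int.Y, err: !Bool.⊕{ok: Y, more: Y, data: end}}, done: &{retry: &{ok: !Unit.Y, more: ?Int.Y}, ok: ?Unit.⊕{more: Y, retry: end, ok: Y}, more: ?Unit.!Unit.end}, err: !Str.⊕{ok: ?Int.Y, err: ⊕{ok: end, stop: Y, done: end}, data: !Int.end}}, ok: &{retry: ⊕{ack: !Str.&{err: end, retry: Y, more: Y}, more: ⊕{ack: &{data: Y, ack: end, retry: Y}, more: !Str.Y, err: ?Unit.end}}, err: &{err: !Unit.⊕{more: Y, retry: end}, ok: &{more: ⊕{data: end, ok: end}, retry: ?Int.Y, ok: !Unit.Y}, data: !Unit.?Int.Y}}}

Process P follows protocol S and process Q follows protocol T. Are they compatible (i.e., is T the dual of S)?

?Str ‖ !Str  match
  μY ‖ μY  match (rec unchanged)
    &{stop,ok} ‖ ⊕{stop,ok}  match same labels
      • stop:
        ⊕{more,done,err} ‖ &{more,done,err}  match same labels
          • more:
            ⊕{stop,err} ‖ &{stop,err}  match same labels
              • stop:
                ?Str ‖ !Str  match
                  ?Int ‖ !Int  match
                    Y ‖ Y  match
              • err:
                ?Bool ‖ !Bool  match
                  &{ok,more,data} ‖ ⊕{ok,more,data}  match same labels
                    • ok:
                      Y ‖ Y  match
                    • more:
                      Y ‖ Y  match
                    • data:
                      end ‖ end  match
          • done:
            ⊕{retry,ok,more} ‖ &{retry,ok,more}  match same labels
              • retry:
                ⊕{ok,more} ‖ &{ok,more}  match same labels
                  • ok:
                    ?Unit ‖ !Unit  match
                      Y ‖ Y  match
                  • more:
                    !Int ‖ ?Int  match
                      Y ‖ Y  match
              • ok:
                !Unit ‖ ?Unit  match
                  &{more,retry,ok} ‖ ⊕{more,retry,ok}  match same labels
                    • more:
                      Y ‖ Y  match
                    • retry:
                      end ‖ end  match
                    • ok:
                      Y ‖ Y  match
              • more:
                !Unit ‖ ?Unit  match
                  ?Unit ‖ !Unit  match
                    end ‖ end  match
          • err:
            ?Str ‖ !Str  match
              &{ok,err,data} ‖ ⊕{ok,err,data}  match same labels
                • ok:
                  !Int ‖ ?Int  match
                    Y ‖ Y  match
                • err:
                  &{ok,stop,done} ‖ ⊕{ok,stop,done}  match same labels
                    • ok:
                      end ‖ end  match
                    • stop:
                      Y ‖ Y  match
                    • done:
                      end ‖ end  match
                • data:
                  ?Int ‖ !Int  match
                    end ‖ end  match
      • ok:
        ⊕{retry,err} ‖ &{retry,err}  match same labels
          • retry:
            &{ack,more} ‖ ⊕{ack,more}  match same labels
              • ack:
                ?Str ‖ !Str  match
                  ⊕{err,retry,more} ‖ &{err,retry,more}  match same labels
                    • err:
                      end ‖ end  match
                    • retry:
                      Y ‖ Y  match
                    • more:
                      Y ‖ Y  match
              • more:
                &{ack,more,err} ‖ ⊕{ack,more,err}  match same labels
                  • ack:
                    ⊕{data,ack,retry} ‖ &{data,ack,retry}  match same labels
                      • data:
                        Y ‖ Y  match
                      • ack:
                        end ‖ end  match
                      • retry:
                        Y ‖ Y  match
                  • more:
                    ?Str ‖ !Str  match
                      Y ‖ Y  match
                  • err:
                    !Unit ‖ ?Unit  match
                      end ‖ end  match
          • err:
            ⊕{err,ok,data} ‖ &{err,ok,data}  match same labels
              • err:
                ?Unit ‖ !Unit  match
                  &{more,retry} ‖ ⊕{more,retry}  match same labels
                    • more:
                      Y ‖ Y  match
                    • retry:
                      end ‖ end  match
              • ok:
                ⊕{more,retry,ok} ‖ &{more,retry,ok}  match same labels
                  • more:
                    &{data,ok} ‖ ⊕{data,ok}  match same labels
                      • data:
                        end ‖ end  match
                      • ok:
                        end ‖ end  match
                  • retry:
                    !Int ‖ ?Int  match
                      Y ‖ Y  match
                  • ok:
                    ?Unit ‖ !Unit  match
                      Y ‖ Y  match
              • data:
                ?Unit ‖ !Unit  match
                  !Int ‖ ?Int  match
                    Y ‖ Y  match

YES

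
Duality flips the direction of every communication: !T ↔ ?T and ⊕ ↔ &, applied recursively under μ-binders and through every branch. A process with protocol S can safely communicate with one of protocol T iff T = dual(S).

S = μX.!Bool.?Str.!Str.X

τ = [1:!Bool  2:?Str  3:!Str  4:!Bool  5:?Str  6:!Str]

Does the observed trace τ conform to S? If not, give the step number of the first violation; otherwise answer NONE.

NONE

step 1: !Bool  match  cont: ?Str.!Str.μX.…
step 2: ?Str  match  cont: !Str.μX.…
step 3: !Str  match  cont: μX.…
step 4: !Bool  match  cont: ?Str.!Str.μX.…
step 5: ?Str  match  cont: !Str.μX.…
step 6: !Str  match  cont: μX.…
τ conforms to S (length 6)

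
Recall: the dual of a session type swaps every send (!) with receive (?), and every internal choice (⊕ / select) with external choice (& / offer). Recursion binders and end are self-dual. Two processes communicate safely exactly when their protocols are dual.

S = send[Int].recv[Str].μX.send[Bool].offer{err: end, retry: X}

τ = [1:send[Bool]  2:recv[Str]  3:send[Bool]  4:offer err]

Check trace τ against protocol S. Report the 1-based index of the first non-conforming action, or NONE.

[1] got send[Bool], protocol expects send[Int]  ✗

1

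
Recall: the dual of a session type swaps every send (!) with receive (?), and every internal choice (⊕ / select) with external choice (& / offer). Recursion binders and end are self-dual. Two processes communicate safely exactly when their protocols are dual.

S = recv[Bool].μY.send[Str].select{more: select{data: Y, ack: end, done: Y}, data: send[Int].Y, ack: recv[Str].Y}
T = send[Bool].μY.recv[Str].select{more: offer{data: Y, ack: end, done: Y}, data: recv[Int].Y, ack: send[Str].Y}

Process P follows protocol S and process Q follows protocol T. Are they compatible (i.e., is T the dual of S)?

NO

recv[Bool] ‖ send[Bool]  ✓
  μY ‖ μY  ✓ (rec unchanged)
    send[Str] ‖ recv[Str]  ✓
      select{more,data,ack} ‖ select{more,data,ack}  ✗ choice polarity not flipped — not dual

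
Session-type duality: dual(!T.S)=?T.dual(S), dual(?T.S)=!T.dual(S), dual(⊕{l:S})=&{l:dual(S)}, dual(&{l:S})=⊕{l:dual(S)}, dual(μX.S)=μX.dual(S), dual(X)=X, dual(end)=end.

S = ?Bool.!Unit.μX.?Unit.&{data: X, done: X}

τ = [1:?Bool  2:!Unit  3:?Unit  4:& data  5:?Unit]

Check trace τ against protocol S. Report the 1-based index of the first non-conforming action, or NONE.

NONE

[1] ?Bool  ✓  state: !Unit.μX.…
[2] !Unit  ✓  state: μX.…
[3] ?Unit  ✓  state: &{data: μX.…, done: μX.…}
[4] & data  ✓  state: μX.…
[5] ?Unit  ✓  state: &{data: μX.…, done: μX.…}
all 5 steps conform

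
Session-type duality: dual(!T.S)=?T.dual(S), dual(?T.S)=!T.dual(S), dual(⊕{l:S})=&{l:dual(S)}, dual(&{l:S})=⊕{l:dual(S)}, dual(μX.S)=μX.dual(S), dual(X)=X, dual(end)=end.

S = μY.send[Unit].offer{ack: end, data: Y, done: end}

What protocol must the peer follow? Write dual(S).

μY ↦ μY  (μ self-dual)
  send[Unit] ↦ recv[Unit]
    offer{ack,data,done} ↦ select{ack,data,done}  (offer→select)
      case ack:
        end self-dual
      case data:
        Y self-dual
      case done:
        end self-dual

μY.recv[Unit].select{ack: end, data: Y, done: end}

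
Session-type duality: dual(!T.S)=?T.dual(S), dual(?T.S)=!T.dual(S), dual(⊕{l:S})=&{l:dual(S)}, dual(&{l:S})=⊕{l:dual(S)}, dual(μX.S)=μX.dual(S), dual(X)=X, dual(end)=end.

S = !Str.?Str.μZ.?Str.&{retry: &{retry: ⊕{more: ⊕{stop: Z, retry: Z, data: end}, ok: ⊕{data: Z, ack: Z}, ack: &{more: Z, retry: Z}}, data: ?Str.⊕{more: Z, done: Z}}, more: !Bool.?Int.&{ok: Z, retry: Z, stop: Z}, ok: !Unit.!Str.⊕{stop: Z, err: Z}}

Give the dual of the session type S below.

!Str = ?Str
  ?Str = !Str
    μZ = μZ  (binder kept)
      ?Str = !Str
        &{retry,more,ok} = ⊕{retry,more,ok}  (&→⊕)
          case retry:
            &{retry,data} = ⊕{retry,data}  (&→⊕)
              case retry:
                ⊕{more,ok,ack} = &{more,ok,ack}  (⊕→&)
                  case more:
                    ⊕{stop,retry,data} = &{stop,retry,data}  (⊕→&)
                      case stop:
                        Z self-dual
                      case retry:
                        Z self-dual
                      case data:
                        end self-dual
                  case ok:
                    ⊕{data,ack} = &{data,ack}  (⊕→&)
                      case data:
                        Z self-dual
                      case ack:
                        Z self-dual
                  case ack:
                    &{more,retry} = ⊕{more,retry}  (&→⊕)
                      case more:
                        Z self-dual
                      case retry:
                        Z self-dual
              case data:
                ?Str = !Str
                  ⊕{more,done} = &{more,done}  (⊕→&)
                    case more:
                      Z self-dual
                    case done:
                      Z self-dual
          case more:
            !Bool = ?Bool
              ?Int = !Int
                &{ok,retry,stop} = ⊕{ok,retry,stop}  (&→⊕)
                  case ok:
                    Z self-dual
                  case retry:
                    Z self-dual
                  case stop:
                    Z self-dual
          case ok:
            !Unit = ?Unit
              !Str = ?Str
                ⊕{stop,err} = &{stop,err}  (⊕→&)
                  case stop:
                    Z self-dual
                  case err:
                    Z self-dual

?Str.!Str.μZ.!Str.⊕{retry: ⊕{retry: &{more: &{stop: Z, retry: Z, data: end}, ok: &{data: Z, ack: Z}, ack: ⊕{more: Z, retry: Z}}, data: !Str.&{more: Z, done: Z}}, more: ?Bool.!Int.⊕{ok: Z, retry: Z, stop: Z}, ok: ?Unit.?Str.&{stop: Z, err: Z}}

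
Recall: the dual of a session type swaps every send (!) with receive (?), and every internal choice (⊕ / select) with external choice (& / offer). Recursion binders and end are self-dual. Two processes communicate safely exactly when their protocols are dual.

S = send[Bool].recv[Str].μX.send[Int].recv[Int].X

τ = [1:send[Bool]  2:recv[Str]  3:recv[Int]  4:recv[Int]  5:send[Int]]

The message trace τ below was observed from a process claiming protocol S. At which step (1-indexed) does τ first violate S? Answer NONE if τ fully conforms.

3

step 1: send[Bool]  ✓  now at recv[Str].μX.…
step 2: recv[Str]  ✓  now at μX.…
step 3: got recv[Int], protocol expects send[Int]  ✗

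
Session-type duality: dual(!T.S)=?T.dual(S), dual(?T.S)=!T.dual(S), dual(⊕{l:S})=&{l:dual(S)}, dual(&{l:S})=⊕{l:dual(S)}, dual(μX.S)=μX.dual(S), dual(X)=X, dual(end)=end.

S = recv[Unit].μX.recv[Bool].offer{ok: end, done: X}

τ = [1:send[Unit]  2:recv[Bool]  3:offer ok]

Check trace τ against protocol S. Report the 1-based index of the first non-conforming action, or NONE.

step 1: got send[Unit], protocol expects recv[Unit]  ✗

1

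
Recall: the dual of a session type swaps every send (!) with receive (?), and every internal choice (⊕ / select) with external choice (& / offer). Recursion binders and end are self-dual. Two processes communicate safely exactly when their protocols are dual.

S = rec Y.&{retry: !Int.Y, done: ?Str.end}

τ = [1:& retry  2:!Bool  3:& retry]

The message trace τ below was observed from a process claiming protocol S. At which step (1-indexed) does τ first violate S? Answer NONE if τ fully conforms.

step 1: & retry  match  residual = !Int.rec Y.…
step 2: got !Bool, protocol expects !Int  ✗

2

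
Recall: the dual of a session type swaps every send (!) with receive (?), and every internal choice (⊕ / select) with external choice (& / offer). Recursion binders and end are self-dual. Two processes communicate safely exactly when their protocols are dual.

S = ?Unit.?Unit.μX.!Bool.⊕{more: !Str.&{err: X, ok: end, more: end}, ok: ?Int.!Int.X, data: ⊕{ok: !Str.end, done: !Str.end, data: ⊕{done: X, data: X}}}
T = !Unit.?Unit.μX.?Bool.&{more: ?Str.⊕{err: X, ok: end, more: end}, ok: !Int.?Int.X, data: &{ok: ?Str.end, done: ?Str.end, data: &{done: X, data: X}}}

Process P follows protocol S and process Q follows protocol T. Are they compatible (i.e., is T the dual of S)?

NO

?Unit | !Unit  match
  ?Unit | ?Unit  ✗ same direction on both sides — not dual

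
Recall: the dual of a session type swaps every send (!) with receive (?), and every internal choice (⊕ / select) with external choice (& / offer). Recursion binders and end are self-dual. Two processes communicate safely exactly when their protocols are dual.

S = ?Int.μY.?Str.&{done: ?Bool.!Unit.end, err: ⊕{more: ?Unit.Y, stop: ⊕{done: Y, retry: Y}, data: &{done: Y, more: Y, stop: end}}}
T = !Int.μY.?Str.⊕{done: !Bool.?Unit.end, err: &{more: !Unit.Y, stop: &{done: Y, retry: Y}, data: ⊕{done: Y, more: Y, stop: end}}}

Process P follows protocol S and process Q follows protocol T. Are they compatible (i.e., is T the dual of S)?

?Int | !Int  ok
  μY | μY  ok (binder kept)
    ?Str | ?Str  ✗ same direction on both sides — not dual

NO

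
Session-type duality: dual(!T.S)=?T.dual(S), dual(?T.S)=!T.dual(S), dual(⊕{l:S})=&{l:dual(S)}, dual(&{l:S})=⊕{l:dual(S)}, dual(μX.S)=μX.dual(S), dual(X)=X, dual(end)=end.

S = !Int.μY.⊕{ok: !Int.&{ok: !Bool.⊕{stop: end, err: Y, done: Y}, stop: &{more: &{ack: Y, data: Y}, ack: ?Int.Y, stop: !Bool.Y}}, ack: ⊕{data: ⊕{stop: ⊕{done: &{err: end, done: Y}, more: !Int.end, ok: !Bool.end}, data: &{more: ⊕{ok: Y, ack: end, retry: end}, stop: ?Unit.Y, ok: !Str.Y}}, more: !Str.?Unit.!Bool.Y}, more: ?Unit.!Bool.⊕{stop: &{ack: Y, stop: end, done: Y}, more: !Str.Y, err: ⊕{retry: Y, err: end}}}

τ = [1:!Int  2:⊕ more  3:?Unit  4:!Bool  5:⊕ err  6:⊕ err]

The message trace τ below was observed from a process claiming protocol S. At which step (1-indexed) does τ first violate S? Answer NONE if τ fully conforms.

step 1: !Int  ok  residual = μY.…
step 2: ⊕ more  ok  residual = ?Unit.!Bool.⊕{stop: &{ack: μY.…, stop: end, done: μY.…}, more: !Str.μY.…, err: ⊕{retry: μY.…, err: end}}
step 3: ?Unit  ok  residual = !Bool.⊕{stop: &{ack: μY.…, stop: end, done: μY.…}, more: !Str.μY.…, err: ⊕{retry: μY.…, err: end}}
step 4: !Bool  ok  residual = ⊕{stop: &{ack: μY.…, stop: end, done: μY.…}, more: !Str.μY.…, err: ⊕{retry: μY.…, err: end}}
step 5: ⊕ err  ok  residual = ⊕{retry: μY.…, err: end}
step 6: ⊕ err  ok  residual = end
trace exhausted — no violation

NONE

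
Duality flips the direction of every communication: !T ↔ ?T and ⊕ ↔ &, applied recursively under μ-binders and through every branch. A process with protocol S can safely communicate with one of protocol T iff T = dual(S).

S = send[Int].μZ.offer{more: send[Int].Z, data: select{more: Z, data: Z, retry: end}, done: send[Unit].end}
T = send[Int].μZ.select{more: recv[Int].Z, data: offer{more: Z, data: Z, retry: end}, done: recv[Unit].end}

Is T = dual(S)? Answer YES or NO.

NO

send[Int] | send[Int]  ✗ same direction on both sides — not dual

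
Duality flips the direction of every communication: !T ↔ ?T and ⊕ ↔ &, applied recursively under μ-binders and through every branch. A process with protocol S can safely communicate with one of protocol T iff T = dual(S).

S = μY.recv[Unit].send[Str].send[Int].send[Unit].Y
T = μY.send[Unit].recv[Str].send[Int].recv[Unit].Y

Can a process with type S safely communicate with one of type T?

μY ‖ μY  match (rec unchanged)
  recv[Unit] ‖ send[Unit]  match
    send[Str] ‖ recv[Str]  match
      send[Int] ‖ send[Int]  ✗ same direction on both sides — not dual

NO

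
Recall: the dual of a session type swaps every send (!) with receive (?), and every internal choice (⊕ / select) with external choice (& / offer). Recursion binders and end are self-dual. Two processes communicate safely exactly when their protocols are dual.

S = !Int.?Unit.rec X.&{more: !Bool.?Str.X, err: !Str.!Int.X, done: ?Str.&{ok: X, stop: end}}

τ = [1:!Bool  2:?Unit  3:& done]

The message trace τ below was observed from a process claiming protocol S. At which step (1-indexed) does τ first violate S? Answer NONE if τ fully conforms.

1

[1] got !Bool, protocol expects !Int  ✗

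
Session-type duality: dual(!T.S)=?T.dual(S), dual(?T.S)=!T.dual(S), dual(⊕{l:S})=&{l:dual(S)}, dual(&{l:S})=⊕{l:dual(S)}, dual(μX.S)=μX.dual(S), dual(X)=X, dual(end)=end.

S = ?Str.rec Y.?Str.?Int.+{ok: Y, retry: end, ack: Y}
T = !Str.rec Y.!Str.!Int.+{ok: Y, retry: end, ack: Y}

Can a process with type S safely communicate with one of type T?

?Str vs !Str  match
  rec Y vs rec Y  match (μ self-dual)
    ?Str vs !Str  match
      ?Int vs !Int  match
        +{ok,retry,ack} vs +{ok,retry,ack}  ✗ choice polarity not flipped — not dual

NO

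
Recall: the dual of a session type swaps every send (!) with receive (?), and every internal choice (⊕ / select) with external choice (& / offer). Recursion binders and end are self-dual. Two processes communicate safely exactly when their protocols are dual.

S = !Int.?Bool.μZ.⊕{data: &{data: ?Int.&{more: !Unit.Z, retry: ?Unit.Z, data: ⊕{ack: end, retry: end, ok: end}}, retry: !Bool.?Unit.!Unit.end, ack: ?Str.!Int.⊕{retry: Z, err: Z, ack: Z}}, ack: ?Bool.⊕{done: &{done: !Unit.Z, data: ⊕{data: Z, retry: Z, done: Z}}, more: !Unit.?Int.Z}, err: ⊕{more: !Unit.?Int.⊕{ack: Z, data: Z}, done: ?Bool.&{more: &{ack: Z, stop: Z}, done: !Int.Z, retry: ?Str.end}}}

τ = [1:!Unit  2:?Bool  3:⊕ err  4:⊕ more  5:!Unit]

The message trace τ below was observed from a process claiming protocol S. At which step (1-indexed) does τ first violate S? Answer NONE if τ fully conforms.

[1] got !Unit, protocol expects !Int  ✗

1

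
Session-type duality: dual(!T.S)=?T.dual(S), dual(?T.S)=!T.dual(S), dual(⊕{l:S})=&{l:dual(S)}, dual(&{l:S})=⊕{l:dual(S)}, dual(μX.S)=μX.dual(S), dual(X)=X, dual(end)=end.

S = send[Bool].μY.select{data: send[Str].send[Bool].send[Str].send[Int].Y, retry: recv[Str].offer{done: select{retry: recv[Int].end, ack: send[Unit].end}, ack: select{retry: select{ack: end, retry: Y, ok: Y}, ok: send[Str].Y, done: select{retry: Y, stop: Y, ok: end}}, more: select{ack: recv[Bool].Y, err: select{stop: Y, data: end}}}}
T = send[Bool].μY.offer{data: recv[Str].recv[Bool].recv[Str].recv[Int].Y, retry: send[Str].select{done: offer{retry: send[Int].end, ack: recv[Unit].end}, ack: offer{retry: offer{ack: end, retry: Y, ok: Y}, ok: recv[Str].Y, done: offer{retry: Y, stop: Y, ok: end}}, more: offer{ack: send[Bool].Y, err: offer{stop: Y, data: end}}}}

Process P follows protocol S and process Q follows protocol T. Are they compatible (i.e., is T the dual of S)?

send[Bool] | send[Bool]  ✗ same direction on both sides — not dual

NO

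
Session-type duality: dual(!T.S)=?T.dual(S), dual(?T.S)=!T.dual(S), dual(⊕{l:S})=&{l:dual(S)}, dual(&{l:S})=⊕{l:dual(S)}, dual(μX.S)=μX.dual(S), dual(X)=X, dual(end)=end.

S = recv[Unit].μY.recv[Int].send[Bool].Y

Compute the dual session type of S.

send[Unit].μY.send[Int].recv[Bool].Y

recv[Unit] ↦ send[Unit]
  μY ↦ μY  (rec unchanged)
    recv[Int] ↦ send[Int]
      send[Bool] ↦ recv[Bool]
        Y self-dual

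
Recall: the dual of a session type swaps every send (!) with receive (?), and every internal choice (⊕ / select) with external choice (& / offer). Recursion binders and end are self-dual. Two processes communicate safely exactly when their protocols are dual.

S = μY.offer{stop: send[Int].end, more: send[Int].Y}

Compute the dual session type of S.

μY = μY  (rec unchanged)
  offer{stop,more} = select{stop,more}  (external→internal)
    case stop:
      send[Int] = recv[Int]
        dual(end) = end
    case more:
      send[Int] = recv[Int]
        dual(Y) = Y

μY.select{stop: recv[Int].end, more: recv[Int].Y}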